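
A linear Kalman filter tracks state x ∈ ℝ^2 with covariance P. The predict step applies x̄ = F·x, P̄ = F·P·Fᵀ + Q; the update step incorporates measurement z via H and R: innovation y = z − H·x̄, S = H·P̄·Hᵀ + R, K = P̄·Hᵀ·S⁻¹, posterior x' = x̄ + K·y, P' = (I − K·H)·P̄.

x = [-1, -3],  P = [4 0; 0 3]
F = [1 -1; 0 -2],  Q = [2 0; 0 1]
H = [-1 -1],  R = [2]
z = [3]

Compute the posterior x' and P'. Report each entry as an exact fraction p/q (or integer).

x' = [-31/12, 7/36]
P' = [11/4 -23/12; -23/12 107/36]

x̄ = F·x = [2, 6]
P̄ = F·P·Fᵀ + Q = [9 6; 6 13]
y = z − H·x̄ = [11]
S = H·P̄·Hᵀ + R = [36]
K = P̄·Hᵀ·S⁻¹ = [-5/12; -19/36]
x' = x̄ + K·y = [-31/12, 7/36]
P' = (I − K·H)·P̄ = [11/4 -23/12; -23/12 107/36]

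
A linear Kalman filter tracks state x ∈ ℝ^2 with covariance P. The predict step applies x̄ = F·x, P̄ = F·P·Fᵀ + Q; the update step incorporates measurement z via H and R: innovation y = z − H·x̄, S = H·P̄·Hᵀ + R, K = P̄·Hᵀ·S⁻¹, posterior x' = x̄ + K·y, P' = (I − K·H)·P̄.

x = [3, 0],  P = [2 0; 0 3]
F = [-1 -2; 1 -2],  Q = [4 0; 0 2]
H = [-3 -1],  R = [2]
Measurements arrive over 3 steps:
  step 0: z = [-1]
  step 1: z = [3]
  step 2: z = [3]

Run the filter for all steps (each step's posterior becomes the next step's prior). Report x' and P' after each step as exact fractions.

step 0: x̄ = F·x = [-3, 3]
step 0: P̄ = F·P·Fᵀ + Q = [18 10; 10 16]
step 0: y = z − H·x̄ = [-7]
step 0: S = H·P̄·Hᵀ + R = [240]
step 0: K = P̄·Hᵀ·S⁻¹ = [-4/15; -23/120]
step 0: x' = x̄ + K·y = [-17/15, 521/120]
step 0: P' = (I − K·H)·P̄ = [14/15 -34/15; -34/15 431/60]
step 1: x̄ = F·x = [-151/20, -589/60]
step 1: P̄ = F·P·Fᵀ + Q = [123/5 139/5; 139/5 611/15]
step 1: y = z − H·x̄ = [-442/15]
step 1: S = H·P̄·Hᵀ + R = [6464/15]
step 1: K = P̄·Hᵀ·S⁻¹ = [-381/1616; -931/3232]
step 1: x' = x̄ + K·y = [-487/808, -2147/1616]
step 1: P' = (I − K·H)·P̄ = [261/404 -1185/808; -1185/808 8041/1616]
step 2: x̄ = F·x = [1317/404, 415/202]
step 2: P̄ = F·P·Fᵀ + Q = [1887/101 1945/101; 1945/101 2870/101]
step 2: y = z − H·x̄ = [5993/404]
step 2: S = H·P̄·Hᵀ + R = [31725/101]
step 2: K = P̄·Hᵀ·S⁻¹ = [-7606/31725; -1741/6345]
step 2: x' = x̄ + K·y = [-37633/126900, -51163/25380]
step 2: P' = (I − K·H)·P̄ = [19939/31725 -8921/6345; -8921/6345 6049/1269]

step 0: x' = [-17/15, 521/120], P' = [14/15 -34/15; -34/15 431/60]
step 1: x' = [-487/808, -2147/1616], P' = [261/404 -1185/808; -1185/808 8041/1616]
step 2: x' = [-37633/126900, -51163/25380], P' = [19939/31725 -8921/6345; -8921/6345 6049/1269]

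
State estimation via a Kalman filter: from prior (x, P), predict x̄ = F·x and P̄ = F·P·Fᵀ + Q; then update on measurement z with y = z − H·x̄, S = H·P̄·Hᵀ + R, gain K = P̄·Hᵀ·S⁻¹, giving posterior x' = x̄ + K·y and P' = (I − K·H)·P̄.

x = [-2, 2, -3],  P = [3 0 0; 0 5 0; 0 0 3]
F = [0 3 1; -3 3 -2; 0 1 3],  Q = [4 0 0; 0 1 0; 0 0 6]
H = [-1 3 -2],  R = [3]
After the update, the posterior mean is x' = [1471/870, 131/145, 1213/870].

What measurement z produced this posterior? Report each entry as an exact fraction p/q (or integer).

x̄ = F·x = [3, 18, -7]
P̄ = F·P·Fᵀ + Q = [52 39 24; 39 85 -3; 24 -3 38]
S = H·P̄·Hᵀ + R = [870]
K = P̄·Hᵀ·S⁻¹ = [17/870; 37/145; -109/870]
x' − x̄ = [-1139/870, -2479/145, 7303/870] = K·y
y = (KᵀK)⁻¹·Kᵀ·(x' − x̄) = [-67]
z = y + H·x̄ = [-67] + [65] = [-2]

z = [-2]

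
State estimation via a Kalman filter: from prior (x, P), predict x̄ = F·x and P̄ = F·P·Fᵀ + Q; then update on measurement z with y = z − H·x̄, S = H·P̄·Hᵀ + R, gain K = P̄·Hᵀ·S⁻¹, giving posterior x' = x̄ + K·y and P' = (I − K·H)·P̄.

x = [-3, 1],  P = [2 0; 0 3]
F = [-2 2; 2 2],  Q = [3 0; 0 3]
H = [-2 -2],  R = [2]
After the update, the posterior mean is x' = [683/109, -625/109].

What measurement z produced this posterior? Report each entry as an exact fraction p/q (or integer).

z = [-1]

x̄ = F·x = [8, -4]
P̄ = F·P·Fᵀ + Q = [23 4; 4 23]
S = H·P̄·Hᵀ + R = [218]
K = P̄·Hᵀ·S⁻¹ = [-27/109; -27/109]
x' − x̄ = [-189/109, -189/109] = K·y
y = (KᵀK)⁻¹·Kᵀ·(x' − x̄) = [7]
z = y + H·x̄ = [7] + [-8] = [-1]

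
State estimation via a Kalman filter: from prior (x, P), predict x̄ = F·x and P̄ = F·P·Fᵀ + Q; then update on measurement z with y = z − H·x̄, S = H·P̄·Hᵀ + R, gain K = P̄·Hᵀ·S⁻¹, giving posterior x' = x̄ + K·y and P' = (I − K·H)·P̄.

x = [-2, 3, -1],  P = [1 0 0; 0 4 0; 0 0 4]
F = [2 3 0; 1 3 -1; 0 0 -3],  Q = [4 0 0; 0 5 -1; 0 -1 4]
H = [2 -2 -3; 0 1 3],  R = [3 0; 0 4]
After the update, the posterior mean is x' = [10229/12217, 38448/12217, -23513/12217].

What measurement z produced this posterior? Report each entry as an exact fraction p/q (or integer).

x̄ = F·x = [5, 8, 3]
P̄ = F·P·Fᵀ + Q = [44 38 0; 38 46 11; 0 11 40]
S = H·P̄·Hᵀ + R = [551 -475; -475 476]
K = P̄·Hᵀ·S⁻¹ = [23762/36651 1402/1929; 14201/36651 1066/1929; -1789/12217 83/643]
x' − x̄ = [-50856/12217, -59288/12217, -60164/12217] = K·y
y = (KᵀK)⁻¹·Kᵀ·(x' − x̄) = [16, -20]
z = y + H·x̄ = [16, -20] + [-15, 17] = [1, -3]

z = [1, -3]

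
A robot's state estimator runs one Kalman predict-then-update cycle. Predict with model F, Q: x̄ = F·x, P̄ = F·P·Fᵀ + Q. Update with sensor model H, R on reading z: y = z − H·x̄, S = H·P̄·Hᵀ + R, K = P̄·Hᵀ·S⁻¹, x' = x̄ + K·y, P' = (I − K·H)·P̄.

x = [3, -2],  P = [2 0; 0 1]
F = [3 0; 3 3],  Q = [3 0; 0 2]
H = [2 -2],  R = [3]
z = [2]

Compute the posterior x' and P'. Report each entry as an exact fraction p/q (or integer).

x̄ = F·x = [9, 3]
P̄ = F·P·Fᵀ + Q = [21 18; 18 29]
y = z − H·x̄ = [-10]
S = H·P̄·Hᵀ + R = [59]
K = P̄·Hᵀ·S⁻¹ = [6/59; -22/59]
x' = x̄ + K·y = [471/59, 397/59]
P' = (I − K·H)·P̄ = [1203/59 1194/59; 1194/59 1227/59]

x' = [471/59, 397/59]
P' = [1203/59 1194/59; 1194/59 1227/59]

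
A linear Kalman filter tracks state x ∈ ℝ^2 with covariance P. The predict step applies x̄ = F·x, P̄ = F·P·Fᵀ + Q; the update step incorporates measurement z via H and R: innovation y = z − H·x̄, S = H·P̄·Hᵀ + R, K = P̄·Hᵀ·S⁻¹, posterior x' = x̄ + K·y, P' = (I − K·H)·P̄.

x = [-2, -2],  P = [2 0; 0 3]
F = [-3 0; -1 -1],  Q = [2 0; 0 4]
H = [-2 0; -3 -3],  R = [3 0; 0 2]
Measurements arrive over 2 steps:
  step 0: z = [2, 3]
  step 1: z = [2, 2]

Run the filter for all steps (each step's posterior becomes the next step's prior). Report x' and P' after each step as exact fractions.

step 0: x̄ = F·x = [6, 4]
step 0: P̄ = F·P·Fᵀ + Q = [20 6; 6 9]
step 0: y = z − H·x̄ = [14, 33]
step 0: S = H·P̄·Hᵀ + R = [83 156; 156 371]
step 0: K = P̄·Hᵀ·S⁻¹ = [-2672/6457 -234/6457; 2568/6457 -1863/6457]
step 0: x' = x̄ + K·y = [-6388/6457, 301/6457]
step 0: P' = (I − K·H)·P̄ = [4008/6457 -3852/6457; -3852/6457 5094/6457]
step 1: x̄ = F·x = [19164/6457, 6087/6457]
step 1: P̄ = F·P·Fᵀ + Q = [48986/6457 468/6457; 468/6457 27226/6457]
step 1: y = z − H·x̄ = [51242/6457, 88667/6457]
step 1: S = H·P̄·Hᵀ + R = [215315/6457 296724/6457; 296724/6457 707246/6457]
step 1: K = P̄·Hᵀ·S⁻¹ = [-1956616/4974101 -222543/4974101; 1857708/4974101 -1363719/4974101]
step 1: x' = x̄ + K·y = [-3820577/4974101, 705150/4974101]
step 1: P' = (I − K·H)·P̄ = [2934924/4974101 -2786562/4974101; -2786562/4974101 3695708/4974101]

step 0: x' = [-6388/6457, 301/6457], P' = [4008/6457 -3852/6457; -3852/6457 5094/6457]
step 1: x' = [-3820577/4974101, 705150/4974101], P' = [2934924/4974101 -2786562/4974101; -2786562/4974101 3695708/4974101]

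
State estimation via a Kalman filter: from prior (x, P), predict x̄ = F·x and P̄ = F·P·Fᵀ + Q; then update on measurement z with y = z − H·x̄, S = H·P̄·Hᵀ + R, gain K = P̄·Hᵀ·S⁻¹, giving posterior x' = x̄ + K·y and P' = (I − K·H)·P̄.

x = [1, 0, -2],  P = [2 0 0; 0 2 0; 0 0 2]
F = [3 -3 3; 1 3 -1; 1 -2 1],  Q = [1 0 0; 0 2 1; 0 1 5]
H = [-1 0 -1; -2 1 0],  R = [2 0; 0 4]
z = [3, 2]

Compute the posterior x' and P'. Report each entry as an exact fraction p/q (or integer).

x̄ = F·x = [-3, 3, -1]
P̄ = F·P·Fᵀ + Q = [55 -18 24; -18 24 -11; 24 -11 17]
y = z − H·x̄ = [-1, -7]
S = H·P̄·Hᵀ + R = [122 187; 187 320]
K = P̄·Hᵀ·S⁻¹ = [-448/1357 -281/1357; -1940/4071 1897/4071; -2087/4071 469/4071]
x' = x̄ + K·y = [-72/59, 38/177, -229/177]
P' = (I − K·H)·P̄ = [3275/1357 5426/1357 -2379/1357; 5426/1357 40144/4071 -12398/4071; -2379/1357 -12398/4071 11311/4071]

x' = [-72/59, 38/177, -229/177]
P' = [3275/1357 5426/1357 -2379/1357; 5426/1357 40144/4071 -12398/4071; -2379/1357 -12398/4071 11311/4071]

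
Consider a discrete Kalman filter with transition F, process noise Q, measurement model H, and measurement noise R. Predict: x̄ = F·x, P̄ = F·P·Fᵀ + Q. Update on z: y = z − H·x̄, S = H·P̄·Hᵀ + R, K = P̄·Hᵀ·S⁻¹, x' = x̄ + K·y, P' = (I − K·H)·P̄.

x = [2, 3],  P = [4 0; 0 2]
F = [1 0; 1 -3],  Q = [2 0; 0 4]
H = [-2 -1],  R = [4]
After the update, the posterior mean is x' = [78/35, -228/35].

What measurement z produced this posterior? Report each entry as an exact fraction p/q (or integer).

z = [2]

x̄ = F·x = [2, -7]
P̄ = F·P·Fᵀ + Q = [6 4; 4 26]
S = H·P̄·Hᵀ + R = [70]
K = P̄·Hᵀ·S⁻¹ = [-8/35; -17/35]
x' − x̄ = [8/35, 17/35] = K·y
y = (KᵀK)⁻¹·Kᵀ·(x' − x̄) = [-1]
z = y + H·x̄ = [-1] + [3] = [2]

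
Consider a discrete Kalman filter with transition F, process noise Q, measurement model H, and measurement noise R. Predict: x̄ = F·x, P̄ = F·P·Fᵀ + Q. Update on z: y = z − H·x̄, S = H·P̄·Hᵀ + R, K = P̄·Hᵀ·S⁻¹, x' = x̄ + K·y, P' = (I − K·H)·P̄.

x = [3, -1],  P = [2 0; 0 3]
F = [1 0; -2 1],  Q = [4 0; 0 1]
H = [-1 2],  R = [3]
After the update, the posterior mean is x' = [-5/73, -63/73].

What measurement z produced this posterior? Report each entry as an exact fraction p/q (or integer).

x̄ = F·x = [3, -7]
P̄ = F·P·Fᵀ + Q = [6 -4; -4 12]
S = H·P̄·Hᵀ + R = [73]
K = P̄·Hᵀ·S⁻¹ = [-14/73; 28/73]
x' − x̄ = [-224/73, 448/73] = K·y
y = (KᵀK)⁻¹·Kᵀ·(x' − x̄) = [16]
z = y + H·x̄ = [16] + [-17] = [-1]

z = [-1]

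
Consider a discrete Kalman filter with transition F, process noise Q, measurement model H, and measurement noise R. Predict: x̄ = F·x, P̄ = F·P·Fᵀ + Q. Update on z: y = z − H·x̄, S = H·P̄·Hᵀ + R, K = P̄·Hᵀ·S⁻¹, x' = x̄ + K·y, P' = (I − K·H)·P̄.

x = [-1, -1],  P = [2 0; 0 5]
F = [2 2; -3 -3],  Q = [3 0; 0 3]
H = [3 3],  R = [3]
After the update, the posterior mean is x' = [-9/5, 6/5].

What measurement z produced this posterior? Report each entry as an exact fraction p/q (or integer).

x̄ = F·x = [-4, 6]
P̄ = F·P·Fᵀ + Q = [31 -42; -42 66]
S = H·P̄·Hᵀ + R = [120]
K = P̄·Hᵀ·S⁻¹ = [-11/40; 3/5]
x' − x̄ = [11/5, -24/5] = K·y
y = (KᵀK)⁻¹·Kᵀ·(x' − x̄) = [-8]
z = y + H·x̄ = [-8] + [6] = [-2]

z = [-2]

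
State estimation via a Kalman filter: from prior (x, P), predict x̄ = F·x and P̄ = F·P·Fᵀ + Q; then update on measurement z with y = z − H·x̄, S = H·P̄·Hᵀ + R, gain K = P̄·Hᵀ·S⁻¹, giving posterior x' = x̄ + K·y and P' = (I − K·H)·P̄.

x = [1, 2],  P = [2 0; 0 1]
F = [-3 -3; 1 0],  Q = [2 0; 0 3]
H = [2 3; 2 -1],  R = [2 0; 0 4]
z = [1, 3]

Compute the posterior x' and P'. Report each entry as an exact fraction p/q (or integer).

x' = [821/763, -339/763]
P' = [2187/3815 -1114/3815; -1114/3815 1328/3815]

x̄ = F·x = [-9, 1]
P̄ = F·P·Fᵀ + Q = [29 -6; -6 5]
y = z − H·x̄ = [16, 22]
S = H·P̄·Hᵀ + R = [91 77; 77 149]
K = P̄·Hᵀ·S⁻¹ = [516/3815 196/545; 878/3815 -127/545]
x' = x̄ + K·y = [821/763, -339/763]
P' = (I − K·H)·P̄ = [2187/3815 -1114/3815; -1114/3815 1328/3815]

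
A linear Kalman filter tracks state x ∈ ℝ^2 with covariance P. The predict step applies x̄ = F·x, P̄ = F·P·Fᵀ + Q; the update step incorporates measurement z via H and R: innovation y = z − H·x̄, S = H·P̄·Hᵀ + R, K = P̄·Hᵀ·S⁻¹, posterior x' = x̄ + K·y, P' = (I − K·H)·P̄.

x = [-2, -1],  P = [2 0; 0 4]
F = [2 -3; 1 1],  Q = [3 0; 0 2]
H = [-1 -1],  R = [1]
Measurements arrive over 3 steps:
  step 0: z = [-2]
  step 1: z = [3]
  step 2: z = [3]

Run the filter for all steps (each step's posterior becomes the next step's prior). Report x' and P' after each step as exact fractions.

step 0: x̄ = F·x = [-1, -3]
step 0: P̄ = F·P·Fᵀ + Q = [47 -8; -8 8]
step 0: y = z − H·x̄ = [-6]
step 0: S = H·P̄·Hᵀ + R = [40]
step 0: K = P̄·Hᵀ·S⁻¹ = [-39/40; 0]
step 0: x' = x̄ + K·y = [97/20, -3]
step 0: P' = (I − K·H)·P̄ = [359/40 -8; -8 8]
step 1: x̄ = F·x = [187/10, 37/20]
step 1: P̄ = F·P·Fᵀ + Q = [2069/10 39/20; 39/20 119/40]
step 1: y = z − H·x̄ = [471/20]
step 1: S = H·P̄·Hᵀ + R = [8591/40]
step 1: K = P̄·Hᵀ·S⁻¹ = [-8354/8591; -197/8591]
step 1: x' = x̄ + K·y = [-36085/8591, 11254/8591]
step 1: P' = (I − K·H)·P̄ = [32745/8591 -24391/8591; -24391/8591 24588/8591]
step 2: x̄ = F·x = [-1492/121, -24831/8591]
step 2: P̄ = F·P·Fᵀ + Q = [9447/121 227/121; 227/121 25733/8591]
step 2: y = z − H·x̄ = [-104990/8591]
step 2: S = H·P̄·Hᵀ + R = [737295/8591]
step 2: K = P̄·Hᵀ·S⁻¹ = [-686854/737295; -2790/49153]
step 2: x' = x̄ + K·y = [-139456/147459, -107973/49153]
step 2: P' = (I − K·H)·P̄ = [2649589/737295 -130849/49153; -130849/49153 133639/49153]

step 0: x' = [97/20, -3], P' = [359/40 -8; -8 8]
step 1: x' = [-36085/8591, 11254/8591], P' = [32745/8591 -24391/8591; -24391/8591 24588/8591]
step 2: x' = [-139456/147459, -107973/49153], P' = [2649589/737295 -130849/49153; -130849/49153 133639/49153]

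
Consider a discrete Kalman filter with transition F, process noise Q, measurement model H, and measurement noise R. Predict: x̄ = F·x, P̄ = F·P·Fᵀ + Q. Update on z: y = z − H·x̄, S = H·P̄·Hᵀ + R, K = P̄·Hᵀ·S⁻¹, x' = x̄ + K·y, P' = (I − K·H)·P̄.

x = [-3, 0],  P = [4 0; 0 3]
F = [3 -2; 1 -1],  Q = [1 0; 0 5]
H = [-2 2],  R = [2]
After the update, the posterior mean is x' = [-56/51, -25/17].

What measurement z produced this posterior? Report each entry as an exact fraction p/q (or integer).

z = [-1]

x̄ = F·x = [-9, -3]
P̄ = F·P·Fᵀ + Q = [49 18; 18 12]
S = H·P̄·Hᵀ + R = [102]
K = P̄·Hᵀ·S⁻¹ = [-31/51; -2/17]
x' − x̄ = [403/51, 26/17] = K·y
y = (KᵀK)⁻¹·Kᵀ·(x' − x̄) = [-13]
z = y + H·x̄ = [-13] + [12] = [-1]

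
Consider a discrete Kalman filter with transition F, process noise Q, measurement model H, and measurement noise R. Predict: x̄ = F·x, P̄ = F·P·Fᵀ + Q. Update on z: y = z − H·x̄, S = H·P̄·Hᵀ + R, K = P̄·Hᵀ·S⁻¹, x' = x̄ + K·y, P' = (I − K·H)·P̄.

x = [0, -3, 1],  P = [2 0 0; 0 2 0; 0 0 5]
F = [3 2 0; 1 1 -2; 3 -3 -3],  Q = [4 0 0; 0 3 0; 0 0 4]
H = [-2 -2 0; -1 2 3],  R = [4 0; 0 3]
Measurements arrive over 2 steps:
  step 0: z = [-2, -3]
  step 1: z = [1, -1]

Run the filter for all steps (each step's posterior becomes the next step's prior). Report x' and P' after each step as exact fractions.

step 0: x̄ = F·x = [-6, -5, 6]
step 0: P̄ = F·P·Fᵀ + Q = [30 10 6; 10 27 30; 6 30 85]
step 0: y = z − H·x̄ = [-24, -17]
step 0: S = H·P̄·Hᵀ + R = [312 -284; -284 1190]
step 0: K = P̄·Hᵀ·S⁻¹ = [-1452/4541 -316/4541; -12501/72656 2599/36328; 519/72656 9495/36328]
step 0: x' = x̄ + K·y = [12974/4541, -75811/36328, 50325/36328]
step 0: P' = (I − K·H)·P̄ = [22598/4541 -19694/4541 20346/4541; -19694/4541 170053/36328 -163287/36328; 20346/4541 -163287/36328 172609/36328]
step 1: x̄ = F·x = [79877/18164, -72669/36328, 193917/18164]
step 1: P̄ = F·P·Fᵀ + Q = [140489/9082 -114381/18164 148551/9082; -114381/18164 837229/36328 -443463/18164; 148551/9082 -443463/18164 227909/4541]
step 1: y = z − H·x̄ = [105249/18164, -447369/18164]
step 1: S = H·P̄·Hᵀ + R = [977989/9082 -2787/9082; -2787/9082 892002/4541]
step 1: K = P̄·Hᵀ·S⁻¹ = [-21777729/128072269 40986428/384216807; -79759467/256144538 -40975280/384216807; 19325388/128072269 55698429/128072269]
step 1: x' = x̄ + K·y = [100524407/128072269, -301738301/256144538, 107444256/128072269]
step 1: P' = (I − K·H)·P̄ = [3883991230/384216807 -3753324856/384216807 1279288914/128072269; -3753324856/384216807 3992603257/384216807 -1317939690/128072269; 1279288914/128072269 -1317939690/128072269 1360754527/128072269]

step 0: x' = [12974/4541, -75811/36328, 50325/36328], P' = [22598/4541 -19694/4541 20346/4541; -19694/4541 170053/36328 -163287/36328; 20346/4541 -163287/36328 172609/36328]
step 1: x' = [100524407/128072269, -301738301/256144538, 107444256/128072269], P' = [3883991230/384216807 -3753324856/384216807 1279288914/128072269; -3753324856/384216807 3992603257/384216807 -1317939690/128072269; 1279288914/128072269 -1317939690/128072269 1360754527/128072269]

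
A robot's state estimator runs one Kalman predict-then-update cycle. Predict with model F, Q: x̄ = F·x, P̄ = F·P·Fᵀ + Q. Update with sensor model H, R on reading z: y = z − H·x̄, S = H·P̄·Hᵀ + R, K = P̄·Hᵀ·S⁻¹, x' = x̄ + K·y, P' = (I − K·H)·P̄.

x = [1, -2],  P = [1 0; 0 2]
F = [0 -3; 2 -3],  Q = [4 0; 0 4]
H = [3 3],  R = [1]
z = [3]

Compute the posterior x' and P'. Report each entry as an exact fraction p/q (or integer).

x' = [-138/757, 908/757]
P' = [2254/757 -2214/757; -2214/757 2258/757]

x̄ = F·x = [6, 8]
P̄ = F·P·Fᵀ + Q = [22 18; 18 26]
y = z − H·x̄ = [-39]
S = H·P̄·Hᵀ + R = [757]
K = P̄·Hᵀ·S⁻¹ = [120/757; 132/757]
x' = x̄ + K·y = [-138/757, 908/757]
P' = (I − K·H)·P̄ = [2254/757 -2214/757; -2214/757 2258/757]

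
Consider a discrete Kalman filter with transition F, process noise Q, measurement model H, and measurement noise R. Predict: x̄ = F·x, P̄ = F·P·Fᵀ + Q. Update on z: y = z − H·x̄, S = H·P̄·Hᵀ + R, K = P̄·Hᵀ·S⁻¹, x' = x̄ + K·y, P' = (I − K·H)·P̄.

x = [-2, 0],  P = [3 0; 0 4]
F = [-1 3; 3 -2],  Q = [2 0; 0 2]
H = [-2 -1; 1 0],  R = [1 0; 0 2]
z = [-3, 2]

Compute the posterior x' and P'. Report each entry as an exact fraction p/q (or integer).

x' = [2396/953, -2148/953]
P' = [1594/953 -3090/953; -3090/953 6894/953]

x̄ = F·x = [2, -6]
P̄ = F·P·Fᵀ + Q = [41 -33; -33 45]
y = z − H·x̄ = [-5, 0]
S = H·P̄·Hᵀ + R = [78 -49; -49 43]
K = P̄·Hᵀ·S⁻¹ = [-98/953 797/953; -714/953 -1545/953]
x' = x̄ + K·y = [2396/953, -2148/953]
P' = (I − K·H)·P̄ = [1594/953 -3090/953; -3090/953 6894/953]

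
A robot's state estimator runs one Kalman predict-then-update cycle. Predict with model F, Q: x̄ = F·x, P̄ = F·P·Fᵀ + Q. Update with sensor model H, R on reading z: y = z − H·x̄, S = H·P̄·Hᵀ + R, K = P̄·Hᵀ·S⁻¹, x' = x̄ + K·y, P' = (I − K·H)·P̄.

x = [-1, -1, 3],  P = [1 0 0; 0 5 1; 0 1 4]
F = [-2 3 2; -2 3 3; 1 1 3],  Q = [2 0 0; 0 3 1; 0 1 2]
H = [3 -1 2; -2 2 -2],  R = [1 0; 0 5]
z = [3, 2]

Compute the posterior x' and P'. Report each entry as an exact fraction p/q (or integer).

x' = [8920/10711, 36946/10711, 21015/10711]
P' = [56201/21422 -5493/10711 -42651/10711; -5493/10711 35412/10711 28660/10711; -42651/10711 28660/10711 78956/10711]

x̄ = F·x = [5, 8, 7]
P̄ = F·P·Fᵀ + Q = [79 88 48; 88 106 62; 48 62 50]
y = z − H·x̄ = [-18, 10]
S = H·P̄·Hᵀ + R = [818 -290; -290 129]
K = P̄·Hᵀ·S⁻¹ = [8985/21422 3623/10711; 5429/10711 4898/10711; 1299/10711 -3058/10711]
x' = x̄ + K·y = [8920/10711, 36946/10711, 21015/10711]
P' = (I − K·H)·P̄ = [56201/21422 -5493/10711 -42651/10711; -5493/10711 35412/10711 28660/10711; -42651/10711 28660/10711 78956/10711]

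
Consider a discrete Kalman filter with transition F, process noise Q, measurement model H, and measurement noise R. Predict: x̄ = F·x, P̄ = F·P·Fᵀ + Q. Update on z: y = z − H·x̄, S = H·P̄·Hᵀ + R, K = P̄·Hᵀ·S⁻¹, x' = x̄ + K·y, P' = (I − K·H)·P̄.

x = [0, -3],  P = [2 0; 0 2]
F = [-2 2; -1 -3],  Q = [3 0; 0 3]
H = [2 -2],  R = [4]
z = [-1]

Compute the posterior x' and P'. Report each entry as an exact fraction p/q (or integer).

x' = [75/118, 163/118]
P' = [392/59 365/59; 365/59 396/59]

x̄ = F·x = [-6, 9]
P̄ = F·P·Fᵀ + Q = [19 -8; -8 23]
y = z − H·x̄ = [29]
S = H·P̄·Hᵀ + R = [236]
K = P̄·Hᵀ·S⁻¹ = [27/118; -31/118]
x' = x̄ + K·y = [75/118, 163/118]
P' = (I − K·H)·P̄ = [392/59 365/59; 365/59 396/59]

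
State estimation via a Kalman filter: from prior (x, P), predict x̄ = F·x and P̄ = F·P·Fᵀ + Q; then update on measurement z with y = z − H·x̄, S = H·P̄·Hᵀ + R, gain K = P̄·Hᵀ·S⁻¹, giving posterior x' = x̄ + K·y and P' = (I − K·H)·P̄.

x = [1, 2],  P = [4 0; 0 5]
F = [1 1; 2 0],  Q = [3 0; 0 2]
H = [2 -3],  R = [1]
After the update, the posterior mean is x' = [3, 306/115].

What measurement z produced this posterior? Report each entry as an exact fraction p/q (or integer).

z = [-2]

x̄ = F·x = [3, 2]
P̄ = F·P·Fᵀ + Q = [12 8; 8 18]
S = H·P̄·Hᵀ + R = [115]
K = P̄·Hᵀ·S⁻¹ = [0; -38/115]
x' − x̄ = [0, 76/115] = K·y
y = (KᵀK)⁻¹·Kᵀ·(x' − x̄) = [-2]
z = y + H·x̄ = [-2] + [0] = [-2]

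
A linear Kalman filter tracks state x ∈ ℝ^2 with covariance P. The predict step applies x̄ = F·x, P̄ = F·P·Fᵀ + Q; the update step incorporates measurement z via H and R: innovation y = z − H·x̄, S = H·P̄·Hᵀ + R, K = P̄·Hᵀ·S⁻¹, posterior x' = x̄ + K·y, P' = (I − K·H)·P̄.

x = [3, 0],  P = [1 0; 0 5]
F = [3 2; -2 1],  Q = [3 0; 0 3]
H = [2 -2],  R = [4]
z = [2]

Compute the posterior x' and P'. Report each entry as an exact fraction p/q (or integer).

x̄ = F·x = [9, -6]
P̄ = F·P·Fᵀ + Q = [32 4; 4 12]
y = z − H·x̄ = [-28]
S = H·P̄·Hᵀ + R = [148]
K = P̄·Hᵀ·S⁻¹ = [14/37; -4/37]
x' = x̄ + K·y = [-59/37, -110/37]
P' = (I − K·H)·P̄ = [400/37 372/37; 372/37 380/37]

x' = [-59/37, -110/37]
P' = [400/37 372/37; 372/37 380/37]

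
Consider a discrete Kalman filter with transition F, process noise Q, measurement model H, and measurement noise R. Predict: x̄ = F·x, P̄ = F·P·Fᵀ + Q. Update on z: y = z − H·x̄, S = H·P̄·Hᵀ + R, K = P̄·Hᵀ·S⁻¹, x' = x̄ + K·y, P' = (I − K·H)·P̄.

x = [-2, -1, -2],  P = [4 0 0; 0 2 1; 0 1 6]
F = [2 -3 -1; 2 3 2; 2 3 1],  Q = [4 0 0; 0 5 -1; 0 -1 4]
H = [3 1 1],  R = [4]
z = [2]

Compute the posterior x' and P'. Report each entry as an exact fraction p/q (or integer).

x̄ = F·x = [1, -11, -9]
P̄ = F·P·Fᵀ + Q = [50 -23 -14; -23 75 54; -14 54 50]
y = z − H·x̄ = [19]
S = H·P̄·Hᵀ + R = [465]
K = P̄·Hᵀ·S⁻¹ = [113/465; 4/31; 2/15]
x' = x̄ + K·y = [2612/465, -265/31, -97/15]
P' = (I − K·H)·P̄ = [10481/465 -1165/31 -436/15; -1165/31 2085/31 46; -436/15 46 626/15]

x' = [2612/465, -265/31, -97/15]
P' = [10481/465 -1165/31 -436/15; -1165/31 2085/31 46; -436/15 46 626/15]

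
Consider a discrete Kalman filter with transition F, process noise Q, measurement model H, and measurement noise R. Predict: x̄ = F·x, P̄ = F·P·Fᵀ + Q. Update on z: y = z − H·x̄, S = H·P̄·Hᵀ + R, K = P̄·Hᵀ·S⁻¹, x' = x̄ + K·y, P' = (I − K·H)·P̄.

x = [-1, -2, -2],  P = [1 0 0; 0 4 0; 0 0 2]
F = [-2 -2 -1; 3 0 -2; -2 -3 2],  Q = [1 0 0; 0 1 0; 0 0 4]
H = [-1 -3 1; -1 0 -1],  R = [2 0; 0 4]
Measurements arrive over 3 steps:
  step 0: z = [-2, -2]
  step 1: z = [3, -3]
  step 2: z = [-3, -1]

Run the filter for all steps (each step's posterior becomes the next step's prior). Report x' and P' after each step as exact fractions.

step 0: x' = [43953/13736, -8509/13736, -10451/13736], P' = [23833/6868 -11493/6868 -12011/6868; -11493/6868 9145/6868 12367/6868; -12011/6868 12367/6868 26609/6868]
step 1: x' = [-5192175/36612746, -61352782/128144611, 363116975/256289222], P' = [75935933/18306373 -36734816/18306373 -37051949/18306373; -36734816/18306373 180760838/128144611 214505860/128144611; -37051949/18306373 214505860/128144611 408216007/128144611]
step 2: x' = [-1776105363854/2311799791061, 4440466192297/2311799791061, 4668112255107/2311799791061], P' = [8927914941602/2311799791061 -4325475753180/2311799791061 -4335096164774/2311799791061; -4325475753180/2311799791061 3116113923782/2311799791061 3713833581208/2311799791061; -4335096164774/2311799791061 3713833581208/2311799791061 7199405143198/2311799791061]

step 0: x̄ = F·x = [8, 1, 4]
step 0: P̄ = F·P·Fᵀ + Q = [23 -2 24; -2 18 -14; 24 -14 52]
step 0: y = z − H·x̄ = [5, 10]
step 0: S = H·P̄·Hᵀ + R = [263 -77; -77 127]
step 0: K = P̄·Hᵀ·S⁻¹ = [-1365/13736 -5911/13736; -3575/13736 -437/13736; 1519/13736 -7299/13736]
step 0: x' = x̄ + K·y = [43953/13736, -8509/13736, -10451/13736]
step 0: P' = (I − K·H)·P̄ = [23833/6868 -11493/6868 -12011/6868; -11493/6868 9145/6868 12367/6868; -12011/6868 12367/6868 26609/6868]
step 1: x̄ = F·x = [-60437/13736, 152761/13736, -83281/13736]
step 1: P̄ = F·P·Fᵀ + Q = [74869/6868 16635/6868 -6291/6868; 16635/6868 471933/6868 -191905/6868; -6291/6868 -191905/6868 121313/6868]
step 1: y = z − H·x̄ = [522335/13736, -5439/404]
step 1: S = H·P̄·Hᵀ + R = [5721137/6868 -16831/202; -16831/202 3104/101]
step 1: K = P̄·Hᵀ·S⁻¹ = [-1391717/18306373 -9720996/18306373; -35316471/128144611 10659463/128144611; 12031035/128144611 -37213091/128144611]
step 1: x' = x̄ + K·y = [-5192175/36612746, -61352782/128144611, 363116975/256289222]
step 1: P' = (I − K·H)·P̄ = [75935933/18306373 -36734816/18306373 -37051949/18306373; -36734816/18306373 180760838/128144611 214505860/128144611; -37051949/18306373 214505860/128144611 408216007/128144611]
step 2: x̄ = F·x = [-6430771/36612746, -835269625/256289222, 83360078/18306373]
step 2: P̄ = F·P·Fᵀ + Q = [164147038/18306373 -33050729/18306373 18160492/18306373; -33050729/18306373 9657336134/128144611 -544925868/18306373; 18160492/18306373 -544925868/18306373 330515774/18306373]
step 2: y = z − H·x̄ = [-2243366515/128144611, 123676639/36612746]
step 2: S = H·P̄·Hᵀ + R = [111879463062/128144611 -1900298527/18306373; -1900298527/18306373 604209288/18306373]
step 2: K = P̄·Hᵀ·S⁻¹ = [-143291923418/2311799791061 -1148204694207/2311799791061; -654516218479/2311799791061 152910542993/2311799791061; 196500282174/2311799791061 -716077244606/2311799791061]
step 2: x' = x̄ + K·y = [-1776105363854/2311799791061, 4440466192297/2311799791061, 4668112255107/2311799791061]
step 2: P' = (I − K·H)·P̄ = [8927914941602/2311799791061 -4325475753180/2311799791061 -4335096164774/2311799791061; -4325475753180/2311799791061 3116113923782/2311799791061 3713833581208/2311799791061; -4335096164774/2311799791061 3713833581208/2311799791061 7199405143198/2311799791061]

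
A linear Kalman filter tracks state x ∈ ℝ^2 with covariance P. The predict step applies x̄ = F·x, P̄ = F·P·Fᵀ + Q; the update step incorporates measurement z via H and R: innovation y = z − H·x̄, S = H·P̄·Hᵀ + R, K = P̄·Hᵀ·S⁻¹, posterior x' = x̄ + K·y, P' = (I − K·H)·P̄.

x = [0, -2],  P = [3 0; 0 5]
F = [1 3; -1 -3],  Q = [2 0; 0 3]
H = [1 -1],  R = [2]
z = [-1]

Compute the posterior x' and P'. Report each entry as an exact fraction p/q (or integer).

x̄ = F·x = [-6, 6]
P̄ = F·P·Fᵀ + Q = [50 -48; -48 51]
y = z − H·x̄ = [11]
S = H·P̄·Hᵀ + R = [199]
K = P̄·Hᵀ·S⁻¹ = [98/199; -99/199]
x' = x̄ + K·y = [-116/199, 105/199]
P' = (I − K·H)·P̄ = [346/199 150/199; 150/199 348/199]

x' = [-116/199, 105/199]
P' = [346/199 150/199; 150/199 348/199]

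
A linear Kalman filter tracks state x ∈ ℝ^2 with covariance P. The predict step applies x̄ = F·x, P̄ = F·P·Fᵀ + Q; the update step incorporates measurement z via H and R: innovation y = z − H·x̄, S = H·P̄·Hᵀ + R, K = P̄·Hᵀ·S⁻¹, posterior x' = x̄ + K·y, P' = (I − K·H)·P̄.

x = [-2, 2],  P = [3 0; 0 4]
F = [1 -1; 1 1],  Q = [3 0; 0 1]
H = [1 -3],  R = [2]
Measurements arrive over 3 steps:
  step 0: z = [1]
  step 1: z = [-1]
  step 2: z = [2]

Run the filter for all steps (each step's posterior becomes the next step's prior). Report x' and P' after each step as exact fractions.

step 0: x̄ = F·x = [-4, 0]
step 0: P̄ = F·P·Fᵀ + Q = [10 -1; -1 8]
step 0: y = z − H·x̄ = [5]
step 0: S = H·P̄·Hᵀ + R = [90]
step 0: K = P̄·Hᵀ·S⁻¹ = [13/90; -5/18]
step 0: x' = x̄ + K·y = [-59/18, -25/18]
step 0: P' = (I − K·H)·P̄ = [731/90 47/18; 47/18 19/18]
step 1: x̄ = F·x = [-17/9, -14/3]
step 1: P̄ = F·P·Fᵀ + Q = [313/45 106/15; 106/15 77/5]
step 1: y = z − H·x̄ = [-118/9]
step 1: S = H·P̄·Hᵀ + R = [4732/45]
step 1: K = P̄·Hᵀ·S⁻¹ = [-641/4732; -1761/4732]
step 1: x' = x̄ + K·y = [-267/2366, 503/2366]
step 1: P' = (I − K·H)·P̄ = [23783/4732 8355/4732; 8355/4732 3959/4732]
step 2: x̄ = F·x = [-55/169, 118/1183]
step 2: P̄ = F·P·Fᵀ + Q = [901/169 708/169; 708/169 12296/1183]
step 2: y = z − H·x̄ = [3105/1183]
step 2: S = H·P̄·Hᵀ + R = [89601/1183]
step 2: K = P̄·Hᵀ·S⁻¹ = [-8561/89601; -10644/29867]
step 2: x' = x̄ + K·y = [-17210/29867, -24958/29867]
step 2: P' = (I − K·H)·P̄ = [415742/89601 48096/29867; 48096/29867 23128/29867]

step 0: x' = [-59/18, -25/18], P' = [731/90 47/18; 47/18 19/18]
step 1: x' = [-267/2366, 503/2366], P' = [23783/4732 8355/4732; 8355/4732 3959/4732]
step 2: x' = [-17210/29867, -24958/29867], P' = [415742/89601 48096/29867; 48096/29867 23128/29867]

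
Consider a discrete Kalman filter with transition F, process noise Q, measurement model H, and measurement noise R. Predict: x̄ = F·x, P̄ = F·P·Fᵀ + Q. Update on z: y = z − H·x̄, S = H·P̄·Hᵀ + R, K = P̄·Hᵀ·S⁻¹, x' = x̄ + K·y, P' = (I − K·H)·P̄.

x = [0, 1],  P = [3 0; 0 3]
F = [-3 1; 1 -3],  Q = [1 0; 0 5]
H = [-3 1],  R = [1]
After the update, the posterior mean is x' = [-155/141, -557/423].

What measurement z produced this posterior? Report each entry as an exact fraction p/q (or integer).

z = [2]

x̄ = F·x = [1, -3]
P̄ = F·P·Fᵀ + Q = [31 -18; -18 35]
S = H·P̄·Hᵀ + R = [423]
K = P̄·Hᵀ·S⁻¹ = [-37/141; 89/423]
x' − x̄ = [-296/141, 712/423] = K·y
y = (KᵀK)⁻¹·Kᵀ·(x' − x̄) = [8]
z = y + H·x̄ = [8] + [-6] = [2]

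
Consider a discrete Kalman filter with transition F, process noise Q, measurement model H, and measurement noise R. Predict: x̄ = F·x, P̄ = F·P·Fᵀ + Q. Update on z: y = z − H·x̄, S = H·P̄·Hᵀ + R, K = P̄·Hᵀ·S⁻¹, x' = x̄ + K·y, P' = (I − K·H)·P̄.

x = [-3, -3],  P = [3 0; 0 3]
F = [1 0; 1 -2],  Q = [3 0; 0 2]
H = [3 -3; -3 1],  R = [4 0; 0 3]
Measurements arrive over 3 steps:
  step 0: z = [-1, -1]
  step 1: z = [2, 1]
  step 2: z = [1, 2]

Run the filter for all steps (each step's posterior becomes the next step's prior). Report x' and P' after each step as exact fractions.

step 0: x' = [1422/4031, 2839/4031], P' = [2955/4031 3663/4031; 3663/4031 6063/4031]
step 1: x' = [-2475300/4576561, -5066222/4576561], P' = [2419551/4576561 2764323/4576561; 2764323/4576561 4797579/4576561]
step 2: x' = [-2281558137/4352934239, -2138521478/4352934239], P' = [2283903591/4352934239 2592187587/4352934239; 2592187587/4352934239 4484116923/4352934239]

step 0: x̄ = F·x = [-3, 3]
step 0: P̄ = F·P·Fᵀ + Q = [6 3; 3 17]
step 0: y = z − H·x̄ = [17, -13]
step 0: S = H·P̄·Hᵀ + R = [157 -69; -69 56]
step 0: K = P̄·Hᵀ·S⁻¹ = [-531/4031 -1734/4031; -1800/4031 -1642/4031]
step 0: x' = x̄ + K·y = [1422/4031, 2839/4031]
step 0: P' = (I − K·H)·P̄ = [2955/4031 3663/4031; 3663/4031 6063/4031]
step 1: x̄ = F·x = [1422/4031, -4256/4031]
step 1: P̄ = F·P·Fᵀ + Q = [15048/4031 -4371/4031; -4371/4031 20617/4031]
step 1: y = z − H·x̄ = [-8972/4031, 12553/4031]
step 1: S = H·P̄·Hᵀ + R = [415787/4031 -249735/4031; -249735/4031 194368/4031]
step 1: K = P̄·Hᵀ·S⁻¹ = [-258579/4576561 -1498110/4576561; -1524942/4576561 -1165130/4576561]
step 1: x' = x̄ + K·y = [-2475300/4576561, -5066222/4576561]
step 1: P' = (I − K·H)·P̄ = [2419551/4576561 2764323/4576561; 2764323/4576561 4797579/4576561]
step 2: x̄ = F·x = [-2475300/4576561, 696104/416051]
step 2: P̄ = F·P·Fᵀ + Q = [16149234/4576561 -282645/416051; -282645/416051 1791427/416051]
step 2: y = z − H·x̄ = [34973893/4576561, -5929922/4576561]
step 2: S = H·P̄·Hᵀ + R = [396964333/4576561 -241769337/4576561; -241769337/4576561 197433056/4576561]
step 2: K = P̄·Hᵀ·S⁻¹ = [-231212997/4352934239 -1419841062/4352934239; -1418947002/4352934239 -1097481946/4352934239]
step 2: x' = x̄ + K·y = [-2281558137/4352934239, -2138521478/4352934239]
step 2: P' = (I − K·H)·P̄ = [2283903591/4352934239 2592187587/4352934239; 2592187587/4352934239 4484116923/4352934239]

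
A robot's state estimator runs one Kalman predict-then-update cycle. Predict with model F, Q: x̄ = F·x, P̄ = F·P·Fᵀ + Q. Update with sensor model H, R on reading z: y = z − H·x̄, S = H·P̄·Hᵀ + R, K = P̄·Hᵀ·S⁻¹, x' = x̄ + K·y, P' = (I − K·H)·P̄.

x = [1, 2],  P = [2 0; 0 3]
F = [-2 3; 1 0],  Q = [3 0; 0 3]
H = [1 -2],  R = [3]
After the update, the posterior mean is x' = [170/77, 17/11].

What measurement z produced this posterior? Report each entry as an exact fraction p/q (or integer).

z = [-1]

x̄ = F·x = [4, 1]
P̄ = F·P·Fᵀ + Q = [38 -4; -4 5]
S = H·P̄·Hᵀ + R = [77]
K = P̄·Hᵀ·S⁻¹ = [46/77; -2/11]
x' − x̄ = [-138/77, 6/11] = K·y
y = (KᵀK)⁻¹·Kᵀ·(x' − x̄) = [-3]
z = y + H·x̄ = [-3] + [2] = [-1]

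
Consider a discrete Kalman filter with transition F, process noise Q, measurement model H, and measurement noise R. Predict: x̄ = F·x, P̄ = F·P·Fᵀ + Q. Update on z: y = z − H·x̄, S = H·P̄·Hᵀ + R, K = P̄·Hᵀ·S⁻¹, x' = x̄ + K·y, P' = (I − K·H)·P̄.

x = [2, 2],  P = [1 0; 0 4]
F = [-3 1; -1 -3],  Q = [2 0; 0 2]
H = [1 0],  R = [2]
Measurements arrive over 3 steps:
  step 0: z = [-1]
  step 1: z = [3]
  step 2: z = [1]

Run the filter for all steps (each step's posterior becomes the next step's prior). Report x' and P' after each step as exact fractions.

step 0: x' = [-23/17, -163/17], P' = [30/17 -18/17; -18/17 582/17]
step 1: x' = [1397/514, 3902/257], P' = [497/257 -900/257; -900/257 30874/257]
step 2: x' = [14958/13925, -474493/13925], P' = [82522/41775 -65554/13925; -65554/13925 2276934/13925]

step 0: x̄ = F·x = [-4, -8]
step 0: P̄ = F·P·Fᵀ + Q = [15 -9; -9 39]
step 0: y = z − H·x̄ = [3]
step 0: S = H·P̄·Hᵀ + R = [17]
step 0: K = P̄·Hᵀ·S⁻¹ = [15/17; -9/17]
step 0: x' = x̄ + K·y = [-23/17, -163/17]
step 0: P' = (I − K·H)·P̄ = [30/17 -18/17; -18/17 582/17]
step 1: x̄ = F·x = [-94/17, 512/17]
step 1: P̄ = F·P·Fᵀ + Q = [994/17 -1800/17; -1800/17 5194/17]
step 1: y = z − H·x̄ = [145/17]
step 1: S = H·P̄·Hᵀ + R = [1028/17]
step 1: K = P̄·Hᵀ·S⁻¹ = [497/514; -450/257]
step 1: x' = x̄ + K·y = [1397/514, 3902/257]
step 1: P' = (I − K·H)·P̄ = [497/257 -900/257; -900/257 30874/257]
step 2: x̄ = F·x = [3613/514, -24809/514]
step 2: P̄ = F·P·Fᵀ + Q = [41261/257 -98331/257; -98331/257 273477/257]
step 2: y = z − H·x̄ = [-3099/514]
step 2: S = H·P̄·Hᵀ + R = [41775/257]
step 2: K = P̄·Hᵀ·S⁻¹ = [41261/41775; -32777/13925]
step 2: x' = x̄ + K·y = [14958/13925, -474493/13925]
step 2: P' = (I − K·H)·P̄ = [82522/41775 -65554/13925; -65554/13925 2276934/13925]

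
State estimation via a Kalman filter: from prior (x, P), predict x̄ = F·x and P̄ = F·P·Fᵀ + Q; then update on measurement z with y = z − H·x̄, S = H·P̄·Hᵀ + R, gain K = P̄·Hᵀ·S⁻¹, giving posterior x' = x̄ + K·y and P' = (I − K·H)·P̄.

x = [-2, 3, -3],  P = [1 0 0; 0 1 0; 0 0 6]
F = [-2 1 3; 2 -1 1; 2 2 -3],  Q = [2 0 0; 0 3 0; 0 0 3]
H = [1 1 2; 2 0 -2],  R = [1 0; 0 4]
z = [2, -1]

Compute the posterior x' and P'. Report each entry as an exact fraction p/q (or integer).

x̄ = F·x = [-2, -10, 11]
P̄ = F·P·Fᵀ + Q = [61 13 -56; 13 14 -16; -56 -16 65]
y = z − H·x̄ = [-8, 25]
S = H·P̄·Hᵀ + R = [74 -192; -192 956]
K = P̄·Hᵀ·S⁻¹ = [215/847 501/1694; 227/1210 119/1210; 1123/4235 -1693/8470]
x' = x̄ + K·y = [5697/1694, -10941/1210, 32877/8470]
P' = (I − K·H)·P̄ = [1220/847 -349/121 719/847; -349/121 11173/1210 -1864/605; 719/847 -1864/605 5288/4235]

x' = [5697/1694, -10941/1210, 32877/8470]
P' = [1220/847 -349/121 719/847; -349/121 11173/1210 -1864/605; 719/847 -1864/605 5288/4235]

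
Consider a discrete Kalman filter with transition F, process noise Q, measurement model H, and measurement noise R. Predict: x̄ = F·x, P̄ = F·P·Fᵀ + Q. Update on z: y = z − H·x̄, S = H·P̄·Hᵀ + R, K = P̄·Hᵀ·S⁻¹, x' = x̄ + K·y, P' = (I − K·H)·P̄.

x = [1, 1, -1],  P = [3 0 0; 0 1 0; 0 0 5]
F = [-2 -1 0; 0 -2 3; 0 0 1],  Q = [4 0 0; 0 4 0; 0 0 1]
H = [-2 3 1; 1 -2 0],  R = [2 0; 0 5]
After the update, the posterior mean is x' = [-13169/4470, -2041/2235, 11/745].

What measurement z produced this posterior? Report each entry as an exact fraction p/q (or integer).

x̄ = F·x = [-3, -5, -1]
P̄ = F·P·Fᵀ + Q = [17 2 0; 2 53 15; 0 15 6]
S = H·P̄·Hᵀ + R = [619 -368; -368 226]
K = P̄·Hᵀ·S⁻¹ = [-772/2235 -2257/4470; 74/2235 -908/2235; 81/745 33/745]
x' − x̄ = [241/4470, 9134/2235, 756/745] = K·y
y = (KᵀK)⁻¹·Kᵀ·(x' − x̄) = [13, -9]
z = y + H·x̄ = [13, -9] + [-10, 7] = [3, -2]

z = [3, -2]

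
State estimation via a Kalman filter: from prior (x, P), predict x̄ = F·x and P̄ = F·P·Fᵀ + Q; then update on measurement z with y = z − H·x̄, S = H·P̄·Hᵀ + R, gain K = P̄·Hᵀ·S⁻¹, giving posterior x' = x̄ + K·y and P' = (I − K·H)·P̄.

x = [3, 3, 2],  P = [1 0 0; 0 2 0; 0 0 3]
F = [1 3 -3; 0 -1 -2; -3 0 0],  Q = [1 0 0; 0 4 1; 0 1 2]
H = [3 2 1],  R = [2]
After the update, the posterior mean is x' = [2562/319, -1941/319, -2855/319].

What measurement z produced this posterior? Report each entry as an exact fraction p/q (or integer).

x̄ = F·x = [6, -7, -9]
P̄ = F·P·Fᵀ + Q = [47 12 -3; 12 18 1; -3 1 11]
S = H·P̄·Hᵀ + R = [638]
K = P̄·Hᵀ·S⁻¹ = [81/319; 73/638; 2/319]
x' − x̄ = [648/319, 292/319, 16/319] = K·y
y = (KᵀK)⁻¹·Kᵀ·(x' − x̄) = [8]
z = y + H·x̄ = [8] + [-5] = [3]

z = [3]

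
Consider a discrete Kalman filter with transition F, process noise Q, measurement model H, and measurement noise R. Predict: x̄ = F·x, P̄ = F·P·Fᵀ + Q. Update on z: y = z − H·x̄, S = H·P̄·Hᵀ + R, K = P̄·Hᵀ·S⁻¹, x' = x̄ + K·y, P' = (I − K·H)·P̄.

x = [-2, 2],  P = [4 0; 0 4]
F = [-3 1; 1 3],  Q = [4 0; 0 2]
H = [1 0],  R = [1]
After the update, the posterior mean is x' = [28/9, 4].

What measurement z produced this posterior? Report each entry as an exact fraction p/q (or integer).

z = [3]

x̄ = F·x = [8, 4]
P̄ = F·P·Fᵀ + Q = [44 0; 0 42]
S = H·P̄·Hᵀ + R = [45]
K = P̄·Hᵀ·S⁻¹ = [44/45; 0]
x' − x̄ = [-44/9, 0] = K·y
y = (KᵀK)⁻¹·Kᵀ·(x' − x̄) = [-5]
z = y + H·x̄ = [-5] + [8] = [3]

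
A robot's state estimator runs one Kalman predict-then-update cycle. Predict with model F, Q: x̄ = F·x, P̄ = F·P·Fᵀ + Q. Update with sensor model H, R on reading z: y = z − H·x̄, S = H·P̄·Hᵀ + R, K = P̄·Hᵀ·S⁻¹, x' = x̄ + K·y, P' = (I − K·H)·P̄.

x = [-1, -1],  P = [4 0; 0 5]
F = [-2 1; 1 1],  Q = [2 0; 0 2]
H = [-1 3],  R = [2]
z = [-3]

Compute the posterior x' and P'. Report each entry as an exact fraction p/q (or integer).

x' = [7/71, -70/71]
P' = [1121/71 363/71; 363/71 133/71]

x̄ = F·x = [1, -2]
P̄ = F·P·Fᵀ + Q = [23 -3; -3 11]
y = z − H·x̄ = [4]
S = H·P̄·Hᵀ + R = [142]
K = P̄·Hᵀ·S⁻¹ = [-16/71; 18/71]
x' = x̄ + K·y = [7/71, -70/71]
P' = (I − K·H)·P̄ = [1121/71 363/71; 363/71 133/71]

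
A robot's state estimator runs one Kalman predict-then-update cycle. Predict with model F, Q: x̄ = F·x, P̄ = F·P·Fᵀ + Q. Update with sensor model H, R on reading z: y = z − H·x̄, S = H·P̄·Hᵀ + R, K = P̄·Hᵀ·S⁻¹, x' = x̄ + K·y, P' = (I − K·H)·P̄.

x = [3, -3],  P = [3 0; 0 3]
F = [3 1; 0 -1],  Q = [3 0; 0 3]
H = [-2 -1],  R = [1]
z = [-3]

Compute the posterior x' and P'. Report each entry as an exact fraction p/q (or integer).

x' = [6/127, 3]
P' = [222/127 -3; -3 6]

x̄ = F·x = [6, 3]
P̄ = F·P·Fᵀ + Q = [33 -3; -3 6]
y = z − H·x̄ = [12]
S = H·P̄·Hᵀ + R = [127]
K = P̄·Hᵀ·S⁻¹ = [-63/127; 0]
x' = x̄ + K·y = [6/127, 3]
P' = (I − K·H)·P̄ = [222/127 -3; -3 6]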